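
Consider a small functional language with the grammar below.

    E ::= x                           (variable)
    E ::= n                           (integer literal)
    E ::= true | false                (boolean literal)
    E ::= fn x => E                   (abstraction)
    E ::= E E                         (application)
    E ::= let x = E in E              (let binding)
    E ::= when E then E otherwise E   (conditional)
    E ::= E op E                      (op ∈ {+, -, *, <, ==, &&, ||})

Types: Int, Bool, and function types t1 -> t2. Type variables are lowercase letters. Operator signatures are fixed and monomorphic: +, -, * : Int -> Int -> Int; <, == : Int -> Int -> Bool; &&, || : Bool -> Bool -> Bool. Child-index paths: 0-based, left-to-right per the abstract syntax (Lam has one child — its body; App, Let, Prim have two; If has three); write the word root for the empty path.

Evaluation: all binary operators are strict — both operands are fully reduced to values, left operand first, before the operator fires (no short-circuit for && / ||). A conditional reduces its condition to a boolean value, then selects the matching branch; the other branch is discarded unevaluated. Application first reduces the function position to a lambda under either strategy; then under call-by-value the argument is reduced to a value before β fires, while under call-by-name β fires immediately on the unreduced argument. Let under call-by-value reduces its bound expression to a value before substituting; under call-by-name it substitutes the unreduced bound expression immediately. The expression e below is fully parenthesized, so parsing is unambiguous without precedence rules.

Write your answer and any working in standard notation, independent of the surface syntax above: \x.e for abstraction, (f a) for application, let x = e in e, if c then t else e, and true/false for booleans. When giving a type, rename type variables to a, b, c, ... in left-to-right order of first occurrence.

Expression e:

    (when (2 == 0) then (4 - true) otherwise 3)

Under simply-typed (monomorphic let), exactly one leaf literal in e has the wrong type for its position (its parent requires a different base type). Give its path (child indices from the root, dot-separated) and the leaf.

Answer: 1.1 : true

Working:
  unify Int ~ Int
  unify Int ~ Int
  unify Bool ~ Bool
  unify Int ~ Int
  unify Bool ~ Int
  FAIL: mismatch Bool ~ Int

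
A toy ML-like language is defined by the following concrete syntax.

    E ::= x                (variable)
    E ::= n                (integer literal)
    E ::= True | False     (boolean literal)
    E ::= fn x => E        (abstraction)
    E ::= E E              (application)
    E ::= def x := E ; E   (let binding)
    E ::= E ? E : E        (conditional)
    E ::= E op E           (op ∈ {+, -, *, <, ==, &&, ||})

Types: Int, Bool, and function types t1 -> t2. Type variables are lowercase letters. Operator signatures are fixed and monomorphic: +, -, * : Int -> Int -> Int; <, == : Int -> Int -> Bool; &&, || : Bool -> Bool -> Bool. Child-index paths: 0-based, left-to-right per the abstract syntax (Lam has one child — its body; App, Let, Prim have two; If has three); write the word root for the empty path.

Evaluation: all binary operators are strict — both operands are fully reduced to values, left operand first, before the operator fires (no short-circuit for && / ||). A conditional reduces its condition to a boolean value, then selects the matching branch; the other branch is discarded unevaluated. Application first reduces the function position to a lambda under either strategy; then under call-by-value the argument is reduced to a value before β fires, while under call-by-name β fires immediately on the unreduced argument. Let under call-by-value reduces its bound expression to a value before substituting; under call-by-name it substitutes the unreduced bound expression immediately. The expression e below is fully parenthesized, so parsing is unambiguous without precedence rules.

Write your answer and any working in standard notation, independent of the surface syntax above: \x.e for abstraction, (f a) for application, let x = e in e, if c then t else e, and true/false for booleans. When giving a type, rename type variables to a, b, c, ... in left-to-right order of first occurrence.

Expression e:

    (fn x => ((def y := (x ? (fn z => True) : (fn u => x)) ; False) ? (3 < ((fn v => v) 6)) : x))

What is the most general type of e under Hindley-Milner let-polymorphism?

Derivation:
x : a
  unify a ~ Bool
\z._ : b -> Bool
x : Bool
\u._ : c -> Bool
  unify b -> Bool ~ c -> Bool
  unify b ~ c
  unify Bool ~ Bool
let y : forall. c -> Bool
  unify Bool ~ Bool
  unify Int ~ Int
v : d
\v._ : d -> d
  unify d -> d ~ Int -> e
  unify d ~ Int
  unify Int ~ e
_ _ : Int
  unify Int ~ Int
x : Bool
  unify Bool ~ Bool
\x._ : Bool -> Bool

Answer: Bool -> Bool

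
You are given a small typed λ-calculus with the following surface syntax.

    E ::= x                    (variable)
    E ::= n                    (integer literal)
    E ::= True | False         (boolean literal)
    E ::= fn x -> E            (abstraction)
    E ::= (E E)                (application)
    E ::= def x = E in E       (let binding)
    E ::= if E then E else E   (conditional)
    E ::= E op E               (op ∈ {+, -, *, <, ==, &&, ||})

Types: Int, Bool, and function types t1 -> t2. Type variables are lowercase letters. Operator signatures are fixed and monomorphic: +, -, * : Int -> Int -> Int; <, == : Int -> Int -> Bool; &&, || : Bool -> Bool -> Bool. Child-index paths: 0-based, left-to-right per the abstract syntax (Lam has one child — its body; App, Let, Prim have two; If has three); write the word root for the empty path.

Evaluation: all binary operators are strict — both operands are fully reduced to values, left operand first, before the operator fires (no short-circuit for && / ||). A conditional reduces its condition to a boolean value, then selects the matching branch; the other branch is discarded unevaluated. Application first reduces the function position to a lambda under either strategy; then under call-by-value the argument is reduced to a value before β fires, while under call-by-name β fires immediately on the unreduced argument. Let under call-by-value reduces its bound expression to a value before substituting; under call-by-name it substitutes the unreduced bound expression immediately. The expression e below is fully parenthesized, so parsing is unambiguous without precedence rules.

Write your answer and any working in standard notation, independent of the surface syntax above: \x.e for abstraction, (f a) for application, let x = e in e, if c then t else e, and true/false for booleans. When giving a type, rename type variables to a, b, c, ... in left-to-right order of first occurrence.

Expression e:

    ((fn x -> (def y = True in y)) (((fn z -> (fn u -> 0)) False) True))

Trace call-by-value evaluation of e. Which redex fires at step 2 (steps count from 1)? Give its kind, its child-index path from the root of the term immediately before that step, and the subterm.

Trace:
step 0: ((\x.(let y = true in y)) (((\z.(\u.0)) false) true))
step 1: [beta@1.0] ((\x.(let y = true in y)) ((\u.0) true))
step 2: [beta@1] ((\x.(let y = true in y)) 0)

Answer: beta at 1 : ((\u.0) true)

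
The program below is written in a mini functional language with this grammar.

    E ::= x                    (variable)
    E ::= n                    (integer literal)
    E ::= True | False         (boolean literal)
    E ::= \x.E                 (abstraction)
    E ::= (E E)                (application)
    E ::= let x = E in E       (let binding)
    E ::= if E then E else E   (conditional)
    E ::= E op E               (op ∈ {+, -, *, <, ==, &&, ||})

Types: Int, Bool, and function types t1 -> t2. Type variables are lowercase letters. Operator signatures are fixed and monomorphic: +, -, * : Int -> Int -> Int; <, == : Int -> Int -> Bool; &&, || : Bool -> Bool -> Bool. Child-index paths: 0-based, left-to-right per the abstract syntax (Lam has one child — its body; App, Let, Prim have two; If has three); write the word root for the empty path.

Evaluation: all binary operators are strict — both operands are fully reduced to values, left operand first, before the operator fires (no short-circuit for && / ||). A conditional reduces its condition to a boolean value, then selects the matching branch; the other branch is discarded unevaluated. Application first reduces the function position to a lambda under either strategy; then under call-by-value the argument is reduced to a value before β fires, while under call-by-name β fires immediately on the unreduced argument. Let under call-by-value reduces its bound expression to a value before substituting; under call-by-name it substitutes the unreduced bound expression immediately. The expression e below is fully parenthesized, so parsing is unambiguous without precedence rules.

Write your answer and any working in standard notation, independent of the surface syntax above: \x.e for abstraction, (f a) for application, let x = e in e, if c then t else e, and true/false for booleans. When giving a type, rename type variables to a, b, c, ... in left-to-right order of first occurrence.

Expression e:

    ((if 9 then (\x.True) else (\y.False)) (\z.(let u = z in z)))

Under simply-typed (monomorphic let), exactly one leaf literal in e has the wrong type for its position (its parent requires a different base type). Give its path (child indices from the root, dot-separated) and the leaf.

Answer: 0.0 : 9

Trace:
  unify Int ~ Bool
  FAIL: mismatch Int ~ Bool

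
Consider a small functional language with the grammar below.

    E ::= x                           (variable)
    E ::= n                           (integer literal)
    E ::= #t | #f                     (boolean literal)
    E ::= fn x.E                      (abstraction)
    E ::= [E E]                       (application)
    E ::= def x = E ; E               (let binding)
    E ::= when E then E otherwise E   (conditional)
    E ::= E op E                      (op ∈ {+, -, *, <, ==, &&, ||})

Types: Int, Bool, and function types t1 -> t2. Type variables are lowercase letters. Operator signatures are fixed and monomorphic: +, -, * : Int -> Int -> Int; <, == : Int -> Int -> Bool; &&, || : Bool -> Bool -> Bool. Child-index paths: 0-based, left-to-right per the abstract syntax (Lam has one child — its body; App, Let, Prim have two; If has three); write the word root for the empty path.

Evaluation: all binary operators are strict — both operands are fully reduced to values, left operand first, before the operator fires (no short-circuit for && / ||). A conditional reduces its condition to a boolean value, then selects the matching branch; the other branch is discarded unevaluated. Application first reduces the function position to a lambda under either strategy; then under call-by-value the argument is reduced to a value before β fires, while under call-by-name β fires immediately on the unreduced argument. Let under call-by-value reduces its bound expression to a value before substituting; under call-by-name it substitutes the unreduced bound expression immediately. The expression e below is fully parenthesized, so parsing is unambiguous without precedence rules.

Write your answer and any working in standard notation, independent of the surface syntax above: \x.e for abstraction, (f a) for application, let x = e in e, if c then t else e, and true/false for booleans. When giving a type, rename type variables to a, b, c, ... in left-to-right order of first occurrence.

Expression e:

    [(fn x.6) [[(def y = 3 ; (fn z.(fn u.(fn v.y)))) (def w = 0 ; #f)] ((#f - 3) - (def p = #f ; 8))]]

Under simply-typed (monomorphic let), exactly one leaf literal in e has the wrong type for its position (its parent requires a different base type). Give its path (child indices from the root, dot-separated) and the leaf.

Answer: 1.1.0.0 : false

Derivation:
\x._ : a -> Int
let y : Int
y : Int
\v._ : d -> Int
\u._ : c -> d -> Int
\z._ : b -> c -> d -> Int
let w : Int
  unify b -> c -> d -> Int ~ Bool -> e
  unify b ~ Bool
  unify c -> d -> Int ~ e
_ _ : c -> d -> Int
  unify Bool ~ Int
  FAIL: mismatch Bool ~ Int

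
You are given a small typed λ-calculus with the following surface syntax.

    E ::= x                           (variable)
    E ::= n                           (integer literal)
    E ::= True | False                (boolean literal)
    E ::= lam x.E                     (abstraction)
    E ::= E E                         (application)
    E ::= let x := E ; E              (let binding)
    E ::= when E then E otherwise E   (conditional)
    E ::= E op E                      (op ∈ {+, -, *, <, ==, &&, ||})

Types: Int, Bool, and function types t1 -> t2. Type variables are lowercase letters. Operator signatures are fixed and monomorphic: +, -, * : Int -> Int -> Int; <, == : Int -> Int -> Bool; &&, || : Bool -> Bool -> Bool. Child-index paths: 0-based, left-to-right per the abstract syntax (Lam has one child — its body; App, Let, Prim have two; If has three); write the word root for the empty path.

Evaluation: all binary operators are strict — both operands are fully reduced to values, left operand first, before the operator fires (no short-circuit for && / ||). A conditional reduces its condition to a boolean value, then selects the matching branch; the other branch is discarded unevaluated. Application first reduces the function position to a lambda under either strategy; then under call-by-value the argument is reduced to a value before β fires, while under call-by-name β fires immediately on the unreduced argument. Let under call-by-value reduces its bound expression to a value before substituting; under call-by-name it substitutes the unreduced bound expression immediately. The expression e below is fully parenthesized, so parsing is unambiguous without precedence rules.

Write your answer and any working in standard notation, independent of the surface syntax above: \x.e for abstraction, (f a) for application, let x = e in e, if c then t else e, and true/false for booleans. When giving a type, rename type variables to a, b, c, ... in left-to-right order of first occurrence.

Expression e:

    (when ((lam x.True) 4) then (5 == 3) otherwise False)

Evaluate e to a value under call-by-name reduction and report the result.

Derivation:
step 0: (if ((\x.true) 4) then (5 == 3) else false)
step 1: [beta@0] (if true then (5 == 3) else false)
step 2: [if@root] (5 == 3)
step 3: [delta@root] false

Answer: false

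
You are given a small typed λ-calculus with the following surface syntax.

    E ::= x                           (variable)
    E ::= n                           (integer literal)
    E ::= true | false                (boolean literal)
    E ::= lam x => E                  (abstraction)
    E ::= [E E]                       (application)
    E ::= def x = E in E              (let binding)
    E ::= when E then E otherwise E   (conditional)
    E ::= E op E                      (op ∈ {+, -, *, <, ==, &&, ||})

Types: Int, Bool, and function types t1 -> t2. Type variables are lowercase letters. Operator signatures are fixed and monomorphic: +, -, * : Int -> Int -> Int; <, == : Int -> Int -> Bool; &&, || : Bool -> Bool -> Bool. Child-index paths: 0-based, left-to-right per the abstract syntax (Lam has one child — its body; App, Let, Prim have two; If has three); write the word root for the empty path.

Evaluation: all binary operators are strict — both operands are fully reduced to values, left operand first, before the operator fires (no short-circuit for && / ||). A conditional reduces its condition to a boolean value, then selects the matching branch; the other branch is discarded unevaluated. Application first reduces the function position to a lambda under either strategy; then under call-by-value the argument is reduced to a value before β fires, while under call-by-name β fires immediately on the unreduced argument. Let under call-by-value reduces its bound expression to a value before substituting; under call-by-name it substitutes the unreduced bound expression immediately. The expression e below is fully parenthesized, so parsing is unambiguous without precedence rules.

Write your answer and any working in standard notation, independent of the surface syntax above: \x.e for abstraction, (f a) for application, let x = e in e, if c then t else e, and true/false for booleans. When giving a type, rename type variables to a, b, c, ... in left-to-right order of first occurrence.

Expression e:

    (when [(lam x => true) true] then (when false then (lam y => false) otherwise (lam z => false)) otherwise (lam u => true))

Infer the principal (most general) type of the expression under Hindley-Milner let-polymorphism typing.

Answer: a -> Bool

Trace:
\x._ : a -> Bool
  unify a -> Bool ~ Bool -> b
  unify a ~ Bool
  unify Bool ~ b
_ _ : Bool
  unify Bool ~ Bool
  unify Bool ~ Bool
\y._ : c -> Bool
\z._ : d -> Bool
  unify c -> Bool ~ d -> Bool
  unify c ~ d
  unify Bool ~ Bool
\u._ : e -> Bool
  unify d -> Bool ~ e -> Bool
  unify d ~ e
  unify Bool ~ Bool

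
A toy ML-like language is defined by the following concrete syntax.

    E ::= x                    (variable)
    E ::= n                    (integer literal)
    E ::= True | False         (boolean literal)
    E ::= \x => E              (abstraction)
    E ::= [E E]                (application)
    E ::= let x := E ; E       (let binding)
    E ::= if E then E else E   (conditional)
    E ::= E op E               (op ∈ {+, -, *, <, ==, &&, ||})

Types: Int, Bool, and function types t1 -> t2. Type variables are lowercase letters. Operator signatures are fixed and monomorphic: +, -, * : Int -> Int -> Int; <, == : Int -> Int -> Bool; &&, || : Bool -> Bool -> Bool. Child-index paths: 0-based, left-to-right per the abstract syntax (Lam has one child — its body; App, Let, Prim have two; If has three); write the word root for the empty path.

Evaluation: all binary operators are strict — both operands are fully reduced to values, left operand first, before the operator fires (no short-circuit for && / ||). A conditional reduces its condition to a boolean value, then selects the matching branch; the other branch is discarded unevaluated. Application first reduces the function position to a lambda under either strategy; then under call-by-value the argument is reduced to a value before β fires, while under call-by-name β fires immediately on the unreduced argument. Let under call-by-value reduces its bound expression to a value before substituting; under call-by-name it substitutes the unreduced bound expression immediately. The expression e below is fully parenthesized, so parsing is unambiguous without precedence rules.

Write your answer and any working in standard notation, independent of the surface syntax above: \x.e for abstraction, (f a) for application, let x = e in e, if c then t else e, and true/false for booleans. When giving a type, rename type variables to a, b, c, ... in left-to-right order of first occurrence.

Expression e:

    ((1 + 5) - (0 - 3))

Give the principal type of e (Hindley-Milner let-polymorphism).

Answer: Int

Working:
  unify Int ~ Int
  unify Int ~ Int
  unify Int ~ Int
  unify Int ~ Int
  unify Int ~ Int
  unify Int ~ Int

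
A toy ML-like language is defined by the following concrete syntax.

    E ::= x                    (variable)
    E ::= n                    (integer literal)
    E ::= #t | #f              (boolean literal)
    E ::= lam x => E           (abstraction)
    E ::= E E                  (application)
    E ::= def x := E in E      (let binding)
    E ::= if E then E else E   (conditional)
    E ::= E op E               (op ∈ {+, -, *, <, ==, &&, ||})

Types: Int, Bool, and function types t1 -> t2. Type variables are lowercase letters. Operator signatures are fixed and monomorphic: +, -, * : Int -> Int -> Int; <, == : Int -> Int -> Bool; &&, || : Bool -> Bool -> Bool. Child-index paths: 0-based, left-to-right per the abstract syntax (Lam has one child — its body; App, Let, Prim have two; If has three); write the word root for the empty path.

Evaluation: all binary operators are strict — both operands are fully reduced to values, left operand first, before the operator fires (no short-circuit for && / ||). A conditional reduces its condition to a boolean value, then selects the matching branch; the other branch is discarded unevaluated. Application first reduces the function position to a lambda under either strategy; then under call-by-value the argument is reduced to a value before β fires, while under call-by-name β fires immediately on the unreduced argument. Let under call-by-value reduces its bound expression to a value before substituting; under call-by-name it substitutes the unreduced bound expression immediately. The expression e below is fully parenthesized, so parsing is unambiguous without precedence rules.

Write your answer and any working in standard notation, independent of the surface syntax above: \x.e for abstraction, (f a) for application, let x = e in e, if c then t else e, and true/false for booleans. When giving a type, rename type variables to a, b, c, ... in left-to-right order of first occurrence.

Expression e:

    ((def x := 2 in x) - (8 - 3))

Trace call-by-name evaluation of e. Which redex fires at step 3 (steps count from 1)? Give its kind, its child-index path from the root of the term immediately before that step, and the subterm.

Working:
step 0: ((let x = 2 in x) - (8 - 3))
step 1: [let@0] (2 - (8 - 3))
step 2: [delta@1] (2 - 5)
step 3: [delta@root] -3

Answer: delta at root : (2 - 5)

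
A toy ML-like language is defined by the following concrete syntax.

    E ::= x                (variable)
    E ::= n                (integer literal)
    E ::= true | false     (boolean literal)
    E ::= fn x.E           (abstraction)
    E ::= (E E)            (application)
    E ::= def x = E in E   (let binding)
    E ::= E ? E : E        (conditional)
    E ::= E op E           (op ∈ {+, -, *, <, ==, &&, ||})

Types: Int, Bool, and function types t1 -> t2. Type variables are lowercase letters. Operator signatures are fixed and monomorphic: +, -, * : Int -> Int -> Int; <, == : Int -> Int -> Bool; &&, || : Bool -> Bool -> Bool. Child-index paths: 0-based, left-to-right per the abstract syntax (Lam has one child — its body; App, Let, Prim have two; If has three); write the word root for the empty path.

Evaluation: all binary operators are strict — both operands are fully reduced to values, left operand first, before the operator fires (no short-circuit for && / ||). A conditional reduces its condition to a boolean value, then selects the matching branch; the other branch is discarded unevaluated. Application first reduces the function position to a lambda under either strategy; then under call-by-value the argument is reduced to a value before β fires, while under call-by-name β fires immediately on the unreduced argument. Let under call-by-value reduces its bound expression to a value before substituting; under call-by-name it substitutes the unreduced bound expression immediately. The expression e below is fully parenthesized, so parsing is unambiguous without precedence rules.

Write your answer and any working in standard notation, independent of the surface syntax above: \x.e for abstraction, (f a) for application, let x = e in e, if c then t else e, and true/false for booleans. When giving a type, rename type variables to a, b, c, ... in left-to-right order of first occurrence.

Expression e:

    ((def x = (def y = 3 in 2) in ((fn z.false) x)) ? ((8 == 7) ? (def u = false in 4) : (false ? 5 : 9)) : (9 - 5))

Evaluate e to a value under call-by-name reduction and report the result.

Answer: 4

Working:
step 0: (if (let x = (let y = 3 in 2) in ((\z.false) x)) then (if (8 == 7) then (let u = false in 4) else (if false then 5 else 9)) else (9 - 5))
step 1: [let@0] (if ((\z.false) (let y = 3 in 2)) then (if (8 == 7) then (let u = false in 4) else (if false then 5 else 9)) else (9 - 5))
step 2: [beta@0] (if false then (if (8 == 7) then (let u = false in 4) else (if false then 5 else 9)) else (9 - 5))
step 3: [if@root] (9 - 5)
step 4: [delta@root] 4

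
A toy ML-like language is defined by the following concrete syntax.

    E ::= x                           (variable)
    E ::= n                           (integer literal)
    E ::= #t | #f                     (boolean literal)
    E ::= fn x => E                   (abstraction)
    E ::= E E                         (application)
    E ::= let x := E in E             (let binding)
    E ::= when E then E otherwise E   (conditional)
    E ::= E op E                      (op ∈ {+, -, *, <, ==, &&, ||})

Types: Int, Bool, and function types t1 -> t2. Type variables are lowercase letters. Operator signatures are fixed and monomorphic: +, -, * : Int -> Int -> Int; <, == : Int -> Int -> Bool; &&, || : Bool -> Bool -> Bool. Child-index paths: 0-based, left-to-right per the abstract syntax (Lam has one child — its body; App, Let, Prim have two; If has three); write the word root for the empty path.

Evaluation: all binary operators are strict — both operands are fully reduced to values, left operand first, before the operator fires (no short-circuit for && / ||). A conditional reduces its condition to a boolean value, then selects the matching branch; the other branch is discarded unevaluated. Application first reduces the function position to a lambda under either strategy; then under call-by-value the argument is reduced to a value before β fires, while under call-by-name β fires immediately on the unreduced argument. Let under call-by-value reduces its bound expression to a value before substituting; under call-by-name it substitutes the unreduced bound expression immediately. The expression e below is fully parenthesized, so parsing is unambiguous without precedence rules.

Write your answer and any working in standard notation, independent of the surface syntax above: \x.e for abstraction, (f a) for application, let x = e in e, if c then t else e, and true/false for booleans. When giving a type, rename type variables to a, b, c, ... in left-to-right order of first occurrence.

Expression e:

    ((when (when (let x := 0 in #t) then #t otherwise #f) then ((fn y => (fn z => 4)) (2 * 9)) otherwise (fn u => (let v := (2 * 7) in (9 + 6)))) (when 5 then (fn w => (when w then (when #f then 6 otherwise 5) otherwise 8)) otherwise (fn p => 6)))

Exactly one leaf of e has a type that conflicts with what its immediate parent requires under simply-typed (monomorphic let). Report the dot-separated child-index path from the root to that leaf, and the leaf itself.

Trace:
let x : Int
  unify Bool ~ Bool
  unify Bool ~ Bool
  unify Bool ~ Bool
\z._ : b -> Int
\y._ : a -> b -> Int
  unify Int ~ Int
  unify Int ~ Int
  unify a -> b -> Int ~ Int -> c
  unify a ~ Int
  unify b -> Int ~ c
_ _ : b -> Int
  unify Int ~ Int
  unify Int ~ Int
let v : Int
  unify Int ~ Int
  unify Int ~ Int
\u._ : d -> Int
  unify b -> Int ~ d -> Int
  unify b ~ d
  unify Int ~ Int
  unify Int ~ Bool
  FAIL: mismatch Int ~ Bool

Answer: 1.0 : 5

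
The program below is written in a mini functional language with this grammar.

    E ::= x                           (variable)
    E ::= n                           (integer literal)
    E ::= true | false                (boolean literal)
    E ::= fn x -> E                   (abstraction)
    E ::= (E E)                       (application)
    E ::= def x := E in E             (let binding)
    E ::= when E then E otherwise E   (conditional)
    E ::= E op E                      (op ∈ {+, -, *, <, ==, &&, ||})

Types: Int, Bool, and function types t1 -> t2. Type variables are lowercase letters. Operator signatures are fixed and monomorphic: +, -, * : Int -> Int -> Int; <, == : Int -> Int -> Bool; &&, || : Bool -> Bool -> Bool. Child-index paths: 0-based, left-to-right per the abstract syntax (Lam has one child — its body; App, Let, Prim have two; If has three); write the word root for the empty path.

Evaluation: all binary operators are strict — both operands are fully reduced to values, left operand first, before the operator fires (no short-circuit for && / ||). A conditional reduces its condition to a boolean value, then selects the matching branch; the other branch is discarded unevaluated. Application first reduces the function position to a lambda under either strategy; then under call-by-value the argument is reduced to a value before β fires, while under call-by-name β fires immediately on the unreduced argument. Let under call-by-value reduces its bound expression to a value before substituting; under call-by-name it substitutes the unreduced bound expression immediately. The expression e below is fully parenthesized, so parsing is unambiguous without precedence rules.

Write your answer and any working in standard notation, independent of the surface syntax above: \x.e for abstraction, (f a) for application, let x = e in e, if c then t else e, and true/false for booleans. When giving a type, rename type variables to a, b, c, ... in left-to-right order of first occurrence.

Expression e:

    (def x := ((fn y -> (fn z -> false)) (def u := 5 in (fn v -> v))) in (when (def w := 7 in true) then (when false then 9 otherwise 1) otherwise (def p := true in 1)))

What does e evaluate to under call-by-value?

Trace:
step 0: (let x = ((\y.(\z.false)) (let u = 5 in (\v.v))) in (if (let w = 7 in true) then (if false then 9 else 1) else (let p = true in 1)))
step 1: [let@0.1] (let x = ((\y.(\z.false)) (\v.v)) in (if (let w = 7 in true) then (if false then 9 else 1) else (let p = true in 1)))
step 2: [beta@0] (let x = (\z.false) in (if (let w = 7 in true) then (if false then 9 else 1) else (let p = true in 1)))
step 3: [let@root] (if (let w = 7 in true) then (if false then 9 else 1) else (let p = true in 1))
step 4: [let@0] (if true then (if false then 9 else 1) else (let p = true in 1))
step 5: [if@root] (if false then 9 else 1)
step 6: [if@root] 1

Answer: 1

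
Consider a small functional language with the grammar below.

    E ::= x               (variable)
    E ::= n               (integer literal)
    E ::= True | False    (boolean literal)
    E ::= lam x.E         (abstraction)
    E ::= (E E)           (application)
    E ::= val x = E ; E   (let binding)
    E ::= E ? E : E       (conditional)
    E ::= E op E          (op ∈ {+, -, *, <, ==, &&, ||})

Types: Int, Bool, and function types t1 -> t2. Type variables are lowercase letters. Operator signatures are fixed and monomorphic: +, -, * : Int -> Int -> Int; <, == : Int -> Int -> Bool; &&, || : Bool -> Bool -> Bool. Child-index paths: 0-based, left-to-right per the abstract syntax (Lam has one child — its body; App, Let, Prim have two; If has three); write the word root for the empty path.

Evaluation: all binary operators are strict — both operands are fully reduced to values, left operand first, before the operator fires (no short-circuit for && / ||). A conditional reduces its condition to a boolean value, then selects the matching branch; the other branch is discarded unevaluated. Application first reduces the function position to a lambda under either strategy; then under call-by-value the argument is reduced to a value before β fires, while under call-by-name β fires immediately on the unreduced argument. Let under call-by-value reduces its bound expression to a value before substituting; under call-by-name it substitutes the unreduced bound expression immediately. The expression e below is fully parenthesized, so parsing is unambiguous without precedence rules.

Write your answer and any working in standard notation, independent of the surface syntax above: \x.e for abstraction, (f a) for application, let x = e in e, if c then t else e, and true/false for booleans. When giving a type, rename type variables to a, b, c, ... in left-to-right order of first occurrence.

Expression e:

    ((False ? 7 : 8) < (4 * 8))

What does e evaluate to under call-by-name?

Trace:
step 0: ((if false then 7 else 8) < (4 * 8))
step 1: [if@0] (8 < (4 * 8))
step 2: [delta@1] (8 < 32)
step 3: [delta@root] true

Answer: true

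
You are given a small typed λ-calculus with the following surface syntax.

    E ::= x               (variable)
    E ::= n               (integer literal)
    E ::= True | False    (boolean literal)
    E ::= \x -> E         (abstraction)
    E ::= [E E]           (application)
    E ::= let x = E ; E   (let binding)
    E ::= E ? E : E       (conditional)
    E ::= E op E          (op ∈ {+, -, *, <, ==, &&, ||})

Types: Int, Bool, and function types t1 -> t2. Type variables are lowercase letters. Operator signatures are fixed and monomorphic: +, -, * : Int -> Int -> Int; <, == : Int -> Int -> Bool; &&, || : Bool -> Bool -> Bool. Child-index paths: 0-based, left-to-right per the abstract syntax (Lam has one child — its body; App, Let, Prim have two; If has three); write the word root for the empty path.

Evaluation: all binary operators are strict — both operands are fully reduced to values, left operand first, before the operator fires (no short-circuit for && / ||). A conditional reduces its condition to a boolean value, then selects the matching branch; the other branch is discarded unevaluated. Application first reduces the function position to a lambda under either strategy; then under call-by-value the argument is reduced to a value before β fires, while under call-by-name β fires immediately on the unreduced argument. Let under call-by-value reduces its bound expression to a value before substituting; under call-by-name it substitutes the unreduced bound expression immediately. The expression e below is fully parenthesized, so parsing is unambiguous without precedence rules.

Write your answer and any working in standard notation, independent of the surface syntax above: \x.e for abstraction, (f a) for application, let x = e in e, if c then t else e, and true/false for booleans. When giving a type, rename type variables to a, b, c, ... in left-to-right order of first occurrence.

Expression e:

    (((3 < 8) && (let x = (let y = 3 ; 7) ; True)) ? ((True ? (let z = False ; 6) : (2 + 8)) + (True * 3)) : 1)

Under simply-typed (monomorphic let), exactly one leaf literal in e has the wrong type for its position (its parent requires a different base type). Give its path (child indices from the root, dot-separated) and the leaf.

Derivation:
  unify Int ~ Int
  unify Int ~ Int
  unify Bool ~ Bool
let y : Int
let x : Int
  unify Bool ~ Bool
  unify Bool ~ Bool
  unify Bool ~ Bool
let z : Bool
  unify Int ~ Int
  unify Int ~ Int
  unify Int ~ Int
  unify Int ~ Int
  unify Bool ~ Int
  FAIL: mismatch Bool ~ Int

Answer: 1.1.0 : true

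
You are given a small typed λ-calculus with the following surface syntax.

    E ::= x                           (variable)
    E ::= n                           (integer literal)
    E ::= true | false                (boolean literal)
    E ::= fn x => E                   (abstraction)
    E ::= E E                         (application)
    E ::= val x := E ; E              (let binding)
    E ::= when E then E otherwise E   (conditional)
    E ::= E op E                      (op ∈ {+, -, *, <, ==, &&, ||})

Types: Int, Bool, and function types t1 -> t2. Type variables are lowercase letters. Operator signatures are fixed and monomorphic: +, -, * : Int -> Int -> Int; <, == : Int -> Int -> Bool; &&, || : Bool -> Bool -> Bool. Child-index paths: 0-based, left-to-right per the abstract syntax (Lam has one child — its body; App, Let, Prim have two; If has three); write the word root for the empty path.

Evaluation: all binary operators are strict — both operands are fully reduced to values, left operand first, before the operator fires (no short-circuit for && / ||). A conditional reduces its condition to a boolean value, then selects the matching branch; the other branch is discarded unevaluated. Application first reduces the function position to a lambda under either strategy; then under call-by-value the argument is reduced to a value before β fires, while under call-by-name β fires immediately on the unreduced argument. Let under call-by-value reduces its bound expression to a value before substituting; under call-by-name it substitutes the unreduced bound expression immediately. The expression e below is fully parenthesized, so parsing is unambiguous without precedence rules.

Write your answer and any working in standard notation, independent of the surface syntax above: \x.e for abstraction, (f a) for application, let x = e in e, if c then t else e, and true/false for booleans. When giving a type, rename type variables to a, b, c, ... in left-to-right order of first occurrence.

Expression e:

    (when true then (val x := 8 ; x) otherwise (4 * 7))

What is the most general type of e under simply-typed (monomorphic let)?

Derivation:
  unify Bool ~ Bool
let x : Int
x : Int
  unify Int ~ Int
  unify Int ~ Int
  unify Int ~ Int

Answer: Int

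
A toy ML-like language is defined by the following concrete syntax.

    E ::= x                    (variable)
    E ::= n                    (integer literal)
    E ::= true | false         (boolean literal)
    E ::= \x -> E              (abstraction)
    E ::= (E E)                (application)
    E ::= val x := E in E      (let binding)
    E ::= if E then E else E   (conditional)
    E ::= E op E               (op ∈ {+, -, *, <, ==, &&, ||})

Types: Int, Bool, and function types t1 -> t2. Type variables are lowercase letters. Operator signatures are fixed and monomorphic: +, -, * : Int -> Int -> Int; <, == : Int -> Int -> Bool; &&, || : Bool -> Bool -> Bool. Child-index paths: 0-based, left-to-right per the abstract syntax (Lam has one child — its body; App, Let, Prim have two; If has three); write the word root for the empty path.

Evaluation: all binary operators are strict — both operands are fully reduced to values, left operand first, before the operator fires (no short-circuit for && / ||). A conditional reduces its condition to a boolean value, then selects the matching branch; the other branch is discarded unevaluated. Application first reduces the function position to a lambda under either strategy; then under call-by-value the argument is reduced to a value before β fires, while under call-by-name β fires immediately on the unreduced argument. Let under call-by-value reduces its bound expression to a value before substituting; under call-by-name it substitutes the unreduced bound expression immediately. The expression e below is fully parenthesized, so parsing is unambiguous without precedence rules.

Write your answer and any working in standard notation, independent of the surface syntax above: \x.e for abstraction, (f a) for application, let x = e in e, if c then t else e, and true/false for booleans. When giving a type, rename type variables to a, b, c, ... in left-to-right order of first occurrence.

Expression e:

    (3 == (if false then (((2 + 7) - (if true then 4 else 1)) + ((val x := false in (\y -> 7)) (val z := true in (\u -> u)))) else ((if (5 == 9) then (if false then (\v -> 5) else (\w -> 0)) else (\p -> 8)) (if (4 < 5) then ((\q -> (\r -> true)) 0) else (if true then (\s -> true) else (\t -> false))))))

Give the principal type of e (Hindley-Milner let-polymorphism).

Answer: Bool

Derivation:
  unify Int ~ Int
  unify Bool ~ Bool
  unify Int ~ Int
  unify Int ~ Int
  unify Int ~ Int
  unify Bool ~ Bool
  unify Int ~ Int
  unify Int ~ Int
  unify Int ~ Int
let x : Bool
\y._ : a -> Int
let z : Bool
u : b
\u._ : b -> b
  unify a -> Int ~ (b -> b) -> c
  unify a ~ b -> b
  unify Int ~ c
_ _ : Int
  unify Int ~ Int
  unify Int ~ Int
  unify Int ~ Int
  unify Bool ~ Bool
  unify Bool ~ Bool
\v._ : d -> Int
\w._ : e -> Int
  unify d -> Int ~ e -> Int
  unify d ~ e
  unify Int ~ Int
\p._ : f -> Int
  unify e -> Int ~ f -> Int
  unify e ~ f
  unify Int ~ Int
  unify Int ~ Int
  unify Int ~ Int
  unify Bool ~ Bool
\r._ : h -> Bool
\q._ : g -> h -> Bool
  unify g -> h -> Bool ~ Int -> i
  unify g ~ Int
  unify h -> Bool ~ i
_ _ : h -> Bool
  unify Bool ~ Bool
\s._ : j -> Bool
\t._ : k -> Bool
  unify j -> Bool ~ k -> Bool
  unify j ~ k
  unify Bool ~ Bool
  unify h -> Bool ~ k -> Bool
  unify h ~ k
  unify Bool ~ Bool
  unify f -> Int ~ (k -> Bool) -> l
  unify f ~ k -> Bool
  unify Int ~ l
_ _ : Int
  unify Int ~ Int
  unify Int ~ Int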